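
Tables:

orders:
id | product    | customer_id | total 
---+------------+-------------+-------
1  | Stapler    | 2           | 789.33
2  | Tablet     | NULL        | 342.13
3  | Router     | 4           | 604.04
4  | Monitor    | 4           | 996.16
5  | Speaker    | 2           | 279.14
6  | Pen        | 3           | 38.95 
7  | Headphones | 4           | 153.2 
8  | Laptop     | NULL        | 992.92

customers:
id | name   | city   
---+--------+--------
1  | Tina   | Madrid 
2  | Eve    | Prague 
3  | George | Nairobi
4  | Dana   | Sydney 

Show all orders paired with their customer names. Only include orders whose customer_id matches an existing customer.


INNER JOIN keeps only orders rows whose customer_id matches an id in customers. Walk through each order:
  - order 1 (Stapler): customer_id=2 -> matches Eve
  - order 2 (Tablet): customer_id=NULL, no match -> dropped
  - order 3 (Router): customer_id=4 -> matches Dana
  - order 4 (Monitor): customer_id=4 -> matches Dana
  - order 5 (Speaker): customer_id=2 -> matches Eve
  - order 6 (Pen): customer_id=3 -> matches George
  - order 7 (Headphones): customer_id=4 -> matches Dana
  - order 8 (Laptop): customer_id=NULL, no match -> dropped
So 2 of 8 rows are dropped.

SQL:
SELECT a.product, b.name AS customer
FROM orders a
INNER JOIN customers b ON a.customer_id = b.id

Result:
product    | customer
-----------+---------
Stapler    | Eve     
Router     | Dana    
Monitor    | Dana    
Speaker    | Eve     
Pen        | George  
Headphones | Dana    


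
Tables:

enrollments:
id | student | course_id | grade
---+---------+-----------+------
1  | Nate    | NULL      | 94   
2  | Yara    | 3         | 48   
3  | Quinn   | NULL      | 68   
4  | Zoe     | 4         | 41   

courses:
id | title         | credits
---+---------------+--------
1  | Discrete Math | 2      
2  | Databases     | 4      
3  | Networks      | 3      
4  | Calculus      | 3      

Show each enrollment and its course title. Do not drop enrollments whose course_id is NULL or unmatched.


LEFT JOIN keeps every row from enrollments (the left table); where course_id has no match in courses, the course columns become NULL. Walk through each enrollment:
  - enrollment 1 (Nate): course_id=NULL, no match -> kept with NULL
  - enrollment 2 (Yara): course_id=3 -> matches Networks
  - enrollment 3 (Quinn): course_id=NULL, no match -> kept with NULL
  - enrollment 4 (Zoe): course_id=4 -> matches Calculus
All 4 rows appear; 2 have NULL course.

SQL:
SELECT a.student, b.title AS course
FROM enrollments a
LEFT JOIN courses b ON a.course_id = b.id

Result:
student | course  
--------+---------
Nate    | NULL    
Yara    | Networks
Quinn   | NULL    
Zoe     | Calculus


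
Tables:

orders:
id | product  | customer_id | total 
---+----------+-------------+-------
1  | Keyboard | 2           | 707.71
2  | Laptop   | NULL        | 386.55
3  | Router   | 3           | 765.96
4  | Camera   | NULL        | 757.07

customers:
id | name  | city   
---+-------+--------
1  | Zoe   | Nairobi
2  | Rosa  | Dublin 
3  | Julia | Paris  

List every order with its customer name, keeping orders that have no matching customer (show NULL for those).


LEFT JOIN keeps every row from orders (the left table); where customer_id has no match in customers, the customer columns become NULL. Walk through each order:
  - order 1 (Keyboard): customer_id=2 -> matches Rosa
  - order 2 (Laptop): customer_id=NULL, no match -> kept with NULL
  - order 3 (Router): customer_id=3 -> matches Julia
  - order 4 (Camera): customer_id=NULL, no match -> kept with NULL
All 4 rows appear; 2 have NULL customer.

SQL:
SELECT a.product, b.name AS customer
FROM orders a
LEFT JOIN customers b ON a.customer_id = b.id

Result:
product  | customer
---------+---------
Keyboard | Rosa    
Laptop   | NULL    
Router   | Julia   
Camera   | NULL    


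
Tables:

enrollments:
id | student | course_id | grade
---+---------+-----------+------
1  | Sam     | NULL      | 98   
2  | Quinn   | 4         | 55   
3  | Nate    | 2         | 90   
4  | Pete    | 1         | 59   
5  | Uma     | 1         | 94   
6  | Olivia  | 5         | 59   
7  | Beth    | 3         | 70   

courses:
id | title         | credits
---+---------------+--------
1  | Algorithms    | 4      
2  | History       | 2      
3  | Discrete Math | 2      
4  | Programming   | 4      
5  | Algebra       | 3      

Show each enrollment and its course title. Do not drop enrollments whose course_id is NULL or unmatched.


LEFT JOIN keeps every row from enrollments (the left table); where course_id has no match in courses, the course columns become NULL. Walk through each enrollment:
  - enrollment 1 (Sam): course_id=NULL, no match -> kept with NULL
  - enrollment 2 (Quinn): course_id=4 -> matches Programming
  - enrollment 3 (Nate): course_id=2 -> matches History
  - enrollment 4 (Pete): course_id=1 -> matches Algorithms
  - enrollment 5 (Uma): course_id=1 -> matches Algorithms
  - enrollment 6 (Olivia): course_id=5 -> matches Algebra
  - enrollment 7 (Beth): course_id=3 -> matches Discrete Math
All 7 rows appear; 1 has NULL course.

SQL:
SELECT a.student, b.title AS course
FROM enrollments a
LEFT JOIN courses b ON a.course_id = b.id

Result:
student | course       
--------+--------------
Sam     | NULL         
Quinn   | Programming  
Nate    | History      
Pete    | Algorithms   
Uma     | Algorithms   
Olivia  | Algebra      
Beth    | Discrete Math


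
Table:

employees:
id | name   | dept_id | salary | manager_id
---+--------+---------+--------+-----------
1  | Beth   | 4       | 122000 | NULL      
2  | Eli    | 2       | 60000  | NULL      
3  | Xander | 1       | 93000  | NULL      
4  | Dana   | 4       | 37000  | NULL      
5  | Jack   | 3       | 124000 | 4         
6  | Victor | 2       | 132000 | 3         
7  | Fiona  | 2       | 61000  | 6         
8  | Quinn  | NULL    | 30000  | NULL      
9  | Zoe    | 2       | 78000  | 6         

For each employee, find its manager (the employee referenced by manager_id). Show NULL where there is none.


This is a self-join: employees is joined to a second copy of itself, matching each row's manager_id to another row's id. Use LEFT JOIN so rows with manager_id=NULL are kept.
  - employee 1 (Beth): manager_id=NULL -> NULL
  - employee 2 (Eli): manager_id=NULL -> NULL
  - employee 3 (Xander): manager_id=NULL -> NULL
  - employee 4 (Dana): manager_id=NULL -> NULL
  - employee 5 (Jack): manager_id=4 -> Dana
  - employee 6 (Victor): manager_id=3 -> Xander
  - employee 7 (Fiona): manager_id=6 -> Victor
  - employee 8 (Quinn): manager_id=NULL -> NULL
  - employee 9 (Zoe): manager_id=6 -> Victor

SQL:
SELECT a.name AS item, b.name AS manager
FROM employees a
LEFT JOIN employees b ON a.manager_id = b.id

Result:
item   | manager
-------+--------
Beth   | NULL   
Eli    | NULL   
Xander | NULL   
Dana   | NULL   
Jack   | Dana   
Victor | Xander 
Fiona  | Victor 
Quinn  | NULL   
Zoe    | Victor 


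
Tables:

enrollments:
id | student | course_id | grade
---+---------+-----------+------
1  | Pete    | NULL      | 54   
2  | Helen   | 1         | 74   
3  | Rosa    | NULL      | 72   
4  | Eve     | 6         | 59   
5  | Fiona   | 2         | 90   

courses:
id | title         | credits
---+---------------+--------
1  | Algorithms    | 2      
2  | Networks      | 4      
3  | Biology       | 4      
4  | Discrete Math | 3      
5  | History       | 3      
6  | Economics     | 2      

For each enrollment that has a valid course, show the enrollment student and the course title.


INNER JOIN keeps only enrollments rows whose course_id matches an id in courses. Walk through each enrollment:
  - enrollment 1 (Pete): course_id=NULL, no match -> dropped
  - enrollment 2 (Helen): course_id=1 -> matches Algorithms
  - enrollment 3 (Rosa): course_id=NULL, no match -> dropped
  - enrollment 4 (Eve): course_id=6 -> matches Economics
  - enrollment 5 (Fiona): course_id=2 -> matches Networks
So 2 of 5 rows are dropped.

SQL:
SELECT a.student, b.title AS course
FROM enrollments a
INNER JOIN courses b ON a.course_id = b.id

Result:
student | course    
--------+-----------
Helen   | Algorithms
Eve     | Economics 
Fiona   | Networks  


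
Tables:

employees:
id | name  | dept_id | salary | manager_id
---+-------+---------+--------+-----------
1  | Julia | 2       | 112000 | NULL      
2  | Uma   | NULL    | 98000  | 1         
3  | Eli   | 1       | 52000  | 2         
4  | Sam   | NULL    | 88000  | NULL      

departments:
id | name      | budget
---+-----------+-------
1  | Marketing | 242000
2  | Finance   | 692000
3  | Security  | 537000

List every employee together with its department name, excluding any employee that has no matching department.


INNER JOIN keeps only employees rows whose dept_id matches an id in departments. Walk through each employee:
  - employee 1 (Julia): dept_id=2 -> matches Finance
  - employee 2 (Uma): dept_id=NULL, no match -> dropped
  - employee 3 (Eli): dept_id=1 -> matches Marketing
  - employee 4 (Sam): dept_id=NULL, no match -> dropped
So 2 of 4 rows are dropped.

SQL:
SELECT a.name, b.name AS department
FROM employees a
INNER JOIN departments b ON a.dept_id = b.id

Result:
name  | department
------+-----------
Julia | Finance   
Eli   | Marketing 


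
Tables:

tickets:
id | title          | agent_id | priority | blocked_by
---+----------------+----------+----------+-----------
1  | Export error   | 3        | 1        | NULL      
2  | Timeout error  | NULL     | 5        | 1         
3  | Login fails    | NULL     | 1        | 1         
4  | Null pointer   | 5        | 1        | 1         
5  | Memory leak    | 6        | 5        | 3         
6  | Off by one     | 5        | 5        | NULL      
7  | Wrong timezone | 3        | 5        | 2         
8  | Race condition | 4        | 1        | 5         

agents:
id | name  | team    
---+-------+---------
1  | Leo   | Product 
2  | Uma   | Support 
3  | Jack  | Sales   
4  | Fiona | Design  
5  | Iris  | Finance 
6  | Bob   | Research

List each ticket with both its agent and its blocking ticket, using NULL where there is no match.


Two LEFT JOINs from the same base table tickets: one to agents via agent_id, one to tickets itself via blocked_by. Both are LEFT so every ticket is preserved.
Match against agents:
  - ticket 1 (Export error): agent_id=3 -> matches Jack
  - ticket 2 (Timeout error): agent_id=NULL, no match -> kept with NULL
  - ticket 3 (Login fails): agent_id=NULL, no match -> kept with NULL
  - ticket 4 (Null pointer): agent_id=5 -> matches Iris
  - ticket 5 (Memory leak): agent_id=6 -> matches Bob
  - ticket 6 (Off by one): agent_id=5 -> matches Iris
  - ticket 7 (Wrong timezone): agent_id=3 -> matches Jack
  - ticket 8 (Race condition): agent_id=4 -> matches Fiona
Match against tickets (self):
  - ticket 1 (Export error): blocked_by=NULL -> NULL
  - ticket 2 (Timeout error): blocked_by=1 -> Export error
  - ticket 3 (Login fails): blocked_by=1 -> Export error
  - ticket 4 (Null pointer): blocked_by=1 -> Export error
  - ticket 5 (Memory leak): blocked_by=3 -> Login fails
  - ticket 6 (Off by one): blocked_by=NULL -> NULL
  - ticket 7 (Wrong timezone): blocked_by=2 -> Timeout error
  - ticket 8 (Race condition): blocked_by=5 -> Memory leak

SQL:
SELECT a.title, b.name AS agent, c.title AS blocked_by
FROM tickets a
LEFT JOIN agents b ON a.agent_id = b.id
LEFT JOIN tickets c ON a.blocked_by = c.id

Result:
title          | agent | blocked_by   
---------------+-------+--------------
Export error   | Jack  | NULL         
Timeout error  | NULL  | Export error 
Login fails    | NULL  | Export error 
Null pointer   | Iris  | Export error 
Memory leak    | Bob   | Login fails  
Off by one     | Iris  | NULL         
Wrong timezone | Jack  | Timeout error
Race condition | Fiona | Memory leak  


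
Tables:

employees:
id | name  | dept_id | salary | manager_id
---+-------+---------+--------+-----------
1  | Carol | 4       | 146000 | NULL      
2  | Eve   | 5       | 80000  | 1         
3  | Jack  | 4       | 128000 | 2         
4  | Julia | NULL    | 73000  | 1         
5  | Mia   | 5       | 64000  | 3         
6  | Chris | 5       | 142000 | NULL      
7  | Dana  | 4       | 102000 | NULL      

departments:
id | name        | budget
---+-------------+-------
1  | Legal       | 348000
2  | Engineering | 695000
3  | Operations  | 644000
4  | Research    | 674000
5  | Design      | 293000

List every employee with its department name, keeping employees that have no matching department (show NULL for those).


LEFT JOIN keeps every row from employees (the left table); where dept_id has no match in departments, the department columns become NULL. Walk through each employee:
  - employee 1 (Carol): dept_id=4 -> matches Research
  - employee 2 (Eve): dept_id=5 -> matches Design
  - employee 3 (Jack): dept_id=4 -> matches Research
  - employee 4 (Julia): dept_id=NULL, no match -> kept with NULL
  - employee 5 (Mia): dept_id=5 -> matches Design
  - employee 6 (Chris): dept_id=5 -> matches Design
  - employee 7 (Dana): dept_id=4 -> matches Research
All 7 rows appear; 1 has NULL department.

SQL:
SELECT a.name, b.name AS department
FROM employees a
LEFT JOIN departments b ON a.dept_id = b.id

Result:
name  | department
------+-----------
Carol | Research  
Eve   | Design    
Jack  | Research  
Julia | NULL      
Mia   | Design    
Chris | Design    
Dana  | Research  


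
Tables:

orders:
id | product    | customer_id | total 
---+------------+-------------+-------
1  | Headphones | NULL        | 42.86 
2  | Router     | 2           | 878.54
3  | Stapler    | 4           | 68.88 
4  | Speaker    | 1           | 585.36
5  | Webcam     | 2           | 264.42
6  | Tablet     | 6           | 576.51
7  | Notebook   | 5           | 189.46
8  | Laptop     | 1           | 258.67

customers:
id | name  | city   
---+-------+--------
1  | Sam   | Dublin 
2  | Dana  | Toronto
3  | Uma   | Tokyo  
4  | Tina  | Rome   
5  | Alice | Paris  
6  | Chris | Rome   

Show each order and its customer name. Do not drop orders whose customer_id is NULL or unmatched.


LEFT JOIN keeps every row from orders (the left table); where customer_id has no match in customers, the customer columns become NULL. Walk through each order:
  - order 1 (Headphones): customer_id=NULL, no match -> kept with NULL
  - order 2 (Router): customer_id=2 -> matches Dana
  - order 3 (Stapler): customer_id=4 -> matches Tina
  - order 4 (Speaker): customer_id=1 -> matches Sam
  - order 5 (Webcam): customer_id=2 -> matches Dana
  - order 6 (Tablet): customer_id=6 -> matches Chris
  - order 7 (Notebook): customer_id=5 -> matches Alice
  - order 8 (Laptop): customer_id=1 -> matches Sam
All 8 rows appear; 1 has NULL customer.

SQL:
SELECT a.product, b.name AS customer
FROM orders a
LEFT JOIN customers b ON a.customer_id = b.id

Result:
product    | customer
-----------+---------
Headphones | NULL    
Router     | Dana    
Stapler    | Tina    
Speaker    | Sam     
Webcam     | Dana    
Tablet     | Chris   
Notebook   | Alice   
Laptop     | Sam     


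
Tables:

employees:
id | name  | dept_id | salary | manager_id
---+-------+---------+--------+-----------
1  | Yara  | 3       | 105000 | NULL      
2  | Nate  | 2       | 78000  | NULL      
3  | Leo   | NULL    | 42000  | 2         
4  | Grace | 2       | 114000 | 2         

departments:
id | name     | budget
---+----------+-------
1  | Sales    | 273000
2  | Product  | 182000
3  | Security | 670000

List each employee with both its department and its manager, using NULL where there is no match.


Two LEFT JOINs from the same base table employees: one to departments via dept_id, one to employees itself via manager_id. Both are LEFT so every employee is preserved.
Match against departments:
  - employee 1 (Yara): dept_id=3 -> matches Security
  - employee 2 (Nate): dept_id=2 -> matches Product
  - employee 3 (Leo): dept_id=NULL, no match -> kept with NULL
  - employee 4 (Grace): dept_id=2 -> matches Product
Match against employees (self):
  - employee 1 (Yara): manager_id=NULL -> NULL
  - employee 2 (Nate): manager_id=NULL -> NULL
  - employee 3 (Leo): manager_id=2 -> Nate
  - employee 4 (Grace): manager_id=2 -> Nate

SQL:
SELECT a.name, b.name AS department, c.name AS manager
FROM employees a
LEFT JOIN departments b ON a.dept_id = b.id
LEFT JOIN employees c ON a.manager_id = c.id

Result:
name  | department | manager
------+------------+--------
Yara  | Security   | NULL   
Nate  | Product    | NULL   
Leo   | NULL       | Nate   
Grace | Product    | Nate   


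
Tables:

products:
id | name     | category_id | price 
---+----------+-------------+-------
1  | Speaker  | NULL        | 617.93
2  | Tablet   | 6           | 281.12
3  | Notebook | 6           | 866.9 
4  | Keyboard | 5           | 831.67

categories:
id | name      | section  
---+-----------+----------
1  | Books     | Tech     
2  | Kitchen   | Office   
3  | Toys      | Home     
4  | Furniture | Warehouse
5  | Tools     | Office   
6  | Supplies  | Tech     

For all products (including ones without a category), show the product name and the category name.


LEFT JOIN keeps every row from products (the left table); where category_id has no match in categories, the category columns become NULL. Walk through each product:
  - product 1 (Speaker): category_id=NULL, no match -> kept with NULL
  - product 2 (Tablet): category_id=6 -> matches Supplies
  - product 3 (Notebook): category_id=6 -> matches Supplies
  - product 4 (Keyboard): category_id=5 -> matches Tools
All 4 rows appear; 1 has NULL category.

SQL:
SELECT a.name, b.name AS category
FROM products a
LEFT JOIN categories b ON a.category_id = b.id

Result:
name     | category
---------+---------
Speaker  | NULL    
Tablet   | Supplies
Notebook | Supplies
Keyboard | Tools   


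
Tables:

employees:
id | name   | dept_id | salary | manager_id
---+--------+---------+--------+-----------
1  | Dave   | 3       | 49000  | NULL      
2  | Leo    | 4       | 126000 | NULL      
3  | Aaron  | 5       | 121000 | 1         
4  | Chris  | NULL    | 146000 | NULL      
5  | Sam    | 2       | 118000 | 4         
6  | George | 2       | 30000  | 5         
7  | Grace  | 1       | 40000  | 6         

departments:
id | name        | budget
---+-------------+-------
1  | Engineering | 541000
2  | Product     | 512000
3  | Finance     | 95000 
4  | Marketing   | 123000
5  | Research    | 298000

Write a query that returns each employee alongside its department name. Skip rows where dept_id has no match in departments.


INNER JOIN keeps only employees rows whose dept_id matches an id in departments. Walk through each employee:
  - employee 1 (Dave): dept_id=3 -> matches Finance
  - employee 2 (Leo): dept_id=4 -> matches Marketing
  - employee 3 (Aaron): dept_id=5 -> matches Research
  - employee 4 (Chris): dept_id=NULL, no match -> dropped
  - employee 5 (Sam): dept_id=2 -> matches Product
  - employee 6 (George): dept_id=2 -> matches Product
  - employee 7 (Grace): dept_id=1 -> matches Engineering
So 1 of 7 rows is dropped.

SQL:
SELECT a.name, b.name AS department
FROM employees a
INNER JOIN departments b ON a.dept_id = b.id

Result:
name   | department 
-------+------------
Dave   | Finance    
Leo    | Marketing  
Aaron  | Research   
Sam    | Product    
George | Product    
Grace  | Engineering


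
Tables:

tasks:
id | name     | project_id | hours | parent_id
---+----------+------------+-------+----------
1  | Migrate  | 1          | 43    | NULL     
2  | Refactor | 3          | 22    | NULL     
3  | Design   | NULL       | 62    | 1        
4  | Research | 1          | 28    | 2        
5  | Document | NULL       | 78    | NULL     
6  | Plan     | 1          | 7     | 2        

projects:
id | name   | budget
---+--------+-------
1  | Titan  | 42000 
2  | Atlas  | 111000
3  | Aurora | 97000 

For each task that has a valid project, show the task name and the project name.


INNER JOIN keeps only tasks rows whose project_id matches an id in projects. Walk through each task:
  - task 1 (Migrate): project_id=1 -> matches Titan
  - task 2 (Refactor): project_id=3 -> matches Aurora
  - task 3 (Design): project_id=NULL, no match -> dropped
  - task 4 (Research): project_id=1 -> matches Titan
  - task 5 (Document): project_id=NULL, no match -> dropped
  - task 6 (Plan): project_id=1 -> matches Titan
So 2 of 6 rows are dropped.

SQL:
SELECT a.name, b.name AS project
FROM tasks a
INNER JOIN projects b ON a.project_id = b.id

Result:
name     | project
---------+--------
Migrate  | Titan  
Refactor | Aurora 
Research | Titan  
Plan     | Titan  


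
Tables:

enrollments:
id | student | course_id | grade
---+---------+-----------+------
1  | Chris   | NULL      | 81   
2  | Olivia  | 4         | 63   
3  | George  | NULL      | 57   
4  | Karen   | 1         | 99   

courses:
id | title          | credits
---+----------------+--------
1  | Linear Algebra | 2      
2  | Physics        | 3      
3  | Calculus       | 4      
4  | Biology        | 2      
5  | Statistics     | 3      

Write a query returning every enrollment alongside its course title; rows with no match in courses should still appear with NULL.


LEFT JOIN keeps every row from enrollments (the left table); where course_id has no match in courses, the course columns become NULL. Walk through each enrollment:
  - enrollment 1 (Chris): course_id=NULL, no match -> kept with NULL
  - enrollment 2 (Olivia): course_id=4 -> matches Biology
  - enrollment 3 (George): course_id=NULL, no match -> kept with NULL
  - enrollment 4 (Karen): course_id=1 -> matches Linear Algebra
All 4 rows appear; 2 have NULL course.

SQL:
SELECT a.student, b.title AS course
FROM enrollments a
LEFT JOIN courses b ON a.course_id = b.id

Result:
student | course        
--------+---------------
Chris   | NULL          
Olivia  | Biology       
George  | NULL          
Karen   | Linear Algebra


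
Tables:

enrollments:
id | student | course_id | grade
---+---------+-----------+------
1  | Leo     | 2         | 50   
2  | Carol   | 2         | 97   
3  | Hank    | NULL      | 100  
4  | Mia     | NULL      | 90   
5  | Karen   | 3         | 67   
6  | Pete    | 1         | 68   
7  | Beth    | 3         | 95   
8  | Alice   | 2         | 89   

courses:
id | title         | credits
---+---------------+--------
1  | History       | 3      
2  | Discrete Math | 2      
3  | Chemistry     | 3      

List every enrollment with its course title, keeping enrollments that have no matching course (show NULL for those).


LEFT JOIN keeps every row from enrollments (the left table); where course_id has no match in courses, the course columns become NULL. Walk through each enrollment:
  - enrollment 1 (Leo): course_id=2 -> matches Discrete Math
  - enrollment 2 (Carol): course_id=2 -> matches Discrete Math
  - enrollment 3 (Hank): course_id=NULL, no match -> kept with NULL
  - enrollment 4 (Mia): course_id=NULL, no match -> kept with NULL
  - enrollment 5 (Karen): course_id=3 -> matches Chemistry
  - enrollment 6 (Pete): course_id=1 -> matches History
  - enrollment 7 (Beth): course_id=3 -> matches Chemistry
  - enrollment 8 (Alice): course_id=2 -> matches Discrete Math
All 8 rows appear; 2 have NULL course.

SQL:
SELECT a.student, b.title AS course
FROM enrollments a
LEFT JOIN courses b ON a.course_id = b.id

Result:
student | course       
--------+--------------
Leo     | Discrete Math
Carol   | Discrete Math
Hank    | NULL         
Mia     | NULL         
Karen   | Chemistry    
Pete    | History      
Beth    | Chemistry    
Alice   | Discrete Math


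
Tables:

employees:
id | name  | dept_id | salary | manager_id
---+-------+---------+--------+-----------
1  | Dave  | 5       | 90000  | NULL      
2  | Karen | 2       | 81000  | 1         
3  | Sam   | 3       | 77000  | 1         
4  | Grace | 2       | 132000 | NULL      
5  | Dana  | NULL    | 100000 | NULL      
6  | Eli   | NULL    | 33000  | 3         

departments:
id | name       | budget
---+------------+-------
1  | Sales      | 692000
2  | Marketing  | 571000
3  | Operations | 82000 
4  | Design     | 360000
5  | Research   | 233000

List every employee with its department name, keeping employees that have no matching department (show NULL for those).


LEFT JOIN keeps every row from employees (the left table); where dept_id has no match in departments, the department columns become NULL. Walk through each employee:
  - employee 1 (Dave): dept_id=5 -> matches Research
  - employee 2 (Karen): dept_id=2 -> matches Marketing
  - employee 3 (Sam): dept_id=3 -> matches Operations
  - employee 4 (Grace): dept_id=2 -> matches Marketing
  - employee 5 (Dana): dept_id=NULL, no match -> kept with NULL
  - employee 6 (Eli): dept_id=NULL, no match -> kept with NULL
All 6 rows appear; 2 have NULL department.

SQL:
SELECT a.name, b.name AS department
FROM employees a
LEFT JOIN departments b ON a.dept_id = b.id

Result:
name  | department
------+-----------
Dave  | Research  
Karen | Marketing 
Sam   | Operations
Grace | Marketing 
Dana  | NULL      
Eli   | NULL      


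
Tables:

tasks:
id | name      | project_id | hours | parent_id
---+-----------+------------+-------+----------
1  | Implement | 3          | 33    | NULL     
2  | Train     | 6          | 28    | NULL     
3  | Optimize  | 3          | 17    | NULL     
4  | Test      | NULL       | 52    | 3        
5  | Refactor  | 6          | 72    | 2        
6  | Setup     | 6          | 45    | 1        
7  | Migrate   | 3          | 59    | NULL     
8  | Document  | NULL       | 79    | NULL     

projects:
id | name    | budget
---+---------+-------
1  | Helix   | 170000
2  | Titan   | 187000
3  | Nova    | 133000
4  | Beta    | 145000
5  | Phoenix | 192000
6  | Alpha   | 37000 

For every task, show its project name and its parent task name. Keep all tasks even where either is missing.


Two LEFT JOINs from the same base table tasks: one to projects via project_id, one to tasks itself via parent_id. Both are LEFT so every task is preserved.
Match against projects:
  - task 1 (Implement): project_id=3 -> matches Nova
  - task 2 (Train): project_id=6 -> matches Alpha
  - task 3 (Optimize): project_id=3 -> matches Nova
  - task 4 (Test): project_id=NULL, no match -> kept with NULL
  - task 5 (Refactor): project_id=6 -> matches Alpha
  - task 6 (Setup): project_id=6 -> matches Alpha
  - task 7 (Migrate): project_id=3 -> matches Nova
  - task 8 (Document): project_id=NULL, no match -> kept with NULL
Match against tasks (self):
  - task 1 (Implement): parent_id=NULL -> NULL
  - task 2 (Train): parent_id=NULL -> NULL
  - task 3 (Optimize): parent_id=NULL -> NULL
  - task 4 (Test): parent_id=3 -> Optimize
  - task 5 (Refactor): parent_id=2 -> Train
  - task 6 (Setup): parent_id=1 -> Implement
  - task 7 (Migrate): parent_id=NULL -> NULL
  - task 8 (Document): parent_id=NULL -> NULL

SQL:
SELECT a.name, b.name AS project, c.name AS parent
FROM tasks a
LEFT JOIN projects b ON a.project_id = b.id
LEFT JOIN tasks c ON a.parent_id = c.id

Result:
name      | project | parent   
----------+---------+----------
Implement | Nova    | NULL     
Train     | Alpha   | NULL     
Optimize  | Nova    | NULL     
Test      | NULL    | Optimize 
Refactor  | Alpha   | Train    
Setup     | Alpha   | Implement
Migrate   | Nova    | NULL     
Document  | NULL    | NULL     


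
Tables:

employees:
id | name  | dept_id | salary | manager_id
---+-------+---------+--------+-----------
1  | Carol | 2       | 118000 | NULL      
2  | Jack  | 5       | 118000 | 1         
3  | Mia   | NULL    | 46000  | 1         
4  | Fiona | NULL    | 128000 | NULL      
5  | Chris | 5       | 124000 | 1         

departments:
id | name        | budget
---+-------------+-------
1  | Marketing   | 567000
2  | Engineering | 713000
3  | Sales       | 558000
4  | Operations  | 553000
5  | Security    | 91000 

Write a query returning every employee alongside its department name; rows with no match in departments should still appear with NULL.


LEFT JOIN keeps every row from employees (the left table); where dept_id has no match in departments, the department columns become NULL. Walk through each employee:
  - employee 1 (Carol): dept_id=2 -> matches Engineering
  - employee 2 (Jack): dept_id=5 -> matches Security
  - employee 3 (Mia): dept_id=NULL, no match -> kept with NULL
  - employee 4 (Fiona): dept_id=NULL, no match -> kept with NULL
  - employee 5 (Chris): dept_id=5 -> matches Security
All 5 rows appear; 2 have NULL department.

SQL:
SELECT a.name, b.name AS department
FROM employees a
LEFT JOIN departments b ON a.dept_id = b.id

Result:
name  | department 
------+------------
Carol | Engineering
Jack  | Security   
Mia   | NULL       
Fiona | NULL       
Chris | Security   


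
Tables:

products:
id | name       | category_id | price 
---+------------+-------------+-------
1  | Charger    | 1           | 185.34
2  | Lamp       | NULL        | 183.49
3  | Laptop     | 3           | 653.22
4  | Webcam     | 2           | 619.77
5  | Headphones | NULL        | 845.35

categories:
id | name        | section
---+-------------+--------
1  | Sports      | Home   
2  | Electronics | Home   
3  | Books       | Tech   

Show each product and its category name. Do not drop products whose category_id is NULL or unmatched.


LEFT JOIN keeps every row from products (the left table); where category_id has no match in categories, the category columns become NULL. Walk through each product:
  - product 1 (Charger): category_id=1 -> matches Sports
  - product 2 (Lamp): category_id=NULL, no match -> kept with NULL
  - product 3 (Laptop): category_id=3 -> matches Books
  - product 4 (Webcam): category_id=2 -> matches Electronics
  - product 5 (Headphones): category_id=NULL, no match -> kept with NULL
All 5 rows appear; 2 have NULL category.

SQL:
SELECT a.name, b.name AS category
FROM products a
LEFT JOIN categories b ON a.category_id = b.id

Result:
name       | category   
-----------+------------
Charger    | Sports     
Lamp       | NULL       
Laptop     | Books      
Webcam     | Electronics
Headphones | NULL       


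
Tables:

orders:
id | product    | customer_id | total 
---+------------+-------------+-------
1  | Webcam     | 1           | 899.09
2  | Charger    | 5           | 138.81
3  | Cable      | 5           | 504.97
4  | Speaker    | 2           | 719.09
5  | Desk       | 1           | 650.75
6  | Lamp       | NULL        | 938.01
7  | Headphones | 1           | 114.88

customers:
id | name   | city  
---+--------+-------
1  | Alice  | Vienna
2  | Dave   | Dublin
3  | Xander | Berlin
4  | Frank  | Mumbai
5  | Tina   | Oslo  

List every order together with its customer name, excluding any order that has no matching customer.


INNER JOIN keeps only orders rows whose customer_id matches an id in customers. Walk through each order:
  - order 1 (Webcam): customer_id=1 -> matches Alice
  - order 2 (Charger): customer_id=5 -> matches Tina
  - order 3 (Cable): customer_id=5 -> matches Tina
  - order 4 (Speaker): customer_id=2 -> matches Dave
  - order 5 (Desk): customer_id=1 -> matches Alice
  - order 6 (Lamp): customer_id=NULL, no match -> dropped
  - order 7 (Headphones): customer_id=1 -> matches Alice
So 1 of 7 rows is dropped.

SQL:
SELECT a.product, b.name AS customer
FROM orders a
INNER JOIN customers b ON a.customer_id = b.id

Result:
product    | customer
-----------+---------
Webcam     | Alice   
Charger    | Tina    
Cable      | Tina    
Speaker    | Dave    
Desk       | Alice   
Headphones | Alice   


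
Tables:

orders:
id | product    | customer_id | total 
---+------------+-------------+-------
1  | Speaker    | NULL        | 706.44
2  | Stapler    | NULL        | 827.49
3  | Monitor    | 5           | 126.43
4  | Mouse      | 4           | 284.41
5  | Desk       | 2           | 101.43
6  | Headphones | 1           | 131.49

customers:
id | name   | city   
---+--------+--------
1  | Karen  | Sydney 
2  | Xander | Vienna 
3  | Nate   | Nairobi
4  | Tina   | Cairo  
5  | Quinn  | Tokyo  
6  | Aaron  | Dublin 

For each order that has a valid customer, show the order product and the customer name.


INNER JOIN keeps only orders rows whose customer_id matches an id in customers. Walk through each order:
  - order 1 (Speaker): customer_id=NULL, no match -> dropped
  - order 2 (Stapler): customer_id=NULL, no match -> dropped
  - order 3 (Monitor): customer_id=5 -> matches Quinn
  - order 4 (Mouse): customer_id=4 -> matches Tina
  - order 5 (Desk): customer_id=2 -> matches Xander
  - order 6 (Headphones): customer_id=1 -> matches Karen
So 2 of 6 rows are dropped.

SQL:
SELECT a.product, b.name AS customer
FROM orders a
INNER JOIN customers b ON a.customer_id = b.id

Result:
product    | customer
-----------+---------
Monitor    | Quinn   
Mouse      | Tina    
Desk       | Xander  
Headphones | Karen   


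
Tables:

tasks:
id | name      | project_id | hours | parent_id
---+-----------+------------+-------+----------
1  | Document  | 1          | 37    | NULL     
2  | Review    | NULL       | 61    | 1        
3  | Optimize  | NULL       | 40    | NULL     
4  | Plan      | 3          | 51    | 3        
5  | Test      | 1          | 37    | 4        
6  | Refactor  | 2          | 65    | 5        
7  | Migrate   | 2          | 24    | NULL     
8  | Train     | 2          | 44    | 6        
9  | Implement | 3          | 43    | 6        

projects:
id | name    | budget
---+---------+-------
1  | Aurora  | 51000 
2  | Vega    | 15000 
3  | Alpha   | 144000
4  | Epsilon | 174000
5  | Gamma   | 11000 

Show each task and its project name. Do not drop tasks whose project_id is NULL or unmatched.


LEFT JOIN keeps every row from tasks (the left table); where project_id has no match in projects, the project columns become NULL. Walk through each task:
  - task 1 (Document): project_id=1 -> matches Aurora
  - task 2 (Review): project_id=NULL, no match -> kept with NULL
  - task 3 (Optimize): project_id=NULL, no match -> kept with NULL
  - task 4 (Plan): project_id=3 -> matches Alpha
  - task 5 (Test): project_id=1 -> matches Aurora
  - task 6 (Refactor): project_id=2 -> matches Vega
  - task 7 (Migrate): project_id=2 -> matches Vega
  - task 8 (Train): project_id=2 -> matches Vega
  - task 9 (Implement): project_id=3 -> matches Alpha
All 9 rows appear; 2 have NULL project.

SQL:
SELECT a.name, b.name AS project
FROM tasks a
LEFT JOIN projects b ON a.project_id = b.id

Result:
name      | project
----------+--------
Document  | Aurora 
Review    | NULL   
Optimize  | NULL   
Plan      | Alpha  
Test      | Aurora 
Refactor  | Vega   
Migrate   | Vega   
Train     | Vega   
Implement | Alpha  


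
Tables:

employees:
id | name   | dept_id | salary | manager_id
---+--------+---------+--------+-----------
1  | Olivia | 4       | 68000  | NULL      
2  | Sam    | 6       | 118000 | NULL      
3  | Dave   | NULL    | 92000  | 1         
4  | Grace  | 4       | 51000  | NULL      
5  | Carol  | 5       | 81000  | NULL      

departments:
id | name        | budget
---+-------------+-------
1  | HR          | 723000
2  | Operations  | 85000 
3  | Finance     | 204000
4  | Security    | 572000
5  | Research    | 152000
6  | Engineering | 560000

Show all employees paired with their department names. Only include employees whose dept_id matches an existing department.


INNER JOIN keeps only employees rows whose dept_id matches an id in departments. Walk through each employee:
  - employee 1 (Olivia): dept_id=4 -> matches Security
  - employee 2 (Sam): dept_id=6 -> matches Engineering
  - employee 3 (Dave): dept_id=NULL, no match -> dropped
  - employee 4 (Grace): dept_id=4 -> matches Security
  - employee 5 (Carol): dept_id=5 -> matches Research
So 1 of 5 rows is dropped.

SQL:
SELECT a.name, b.name AS department
FROM employees a
INNER JOIN departments b ON a.dept_id = b.id

Result:
name   | department 
-------+------------
Olivia | Security   
Sam    | Engineering
Grace  | Security   
Carol  | Research   


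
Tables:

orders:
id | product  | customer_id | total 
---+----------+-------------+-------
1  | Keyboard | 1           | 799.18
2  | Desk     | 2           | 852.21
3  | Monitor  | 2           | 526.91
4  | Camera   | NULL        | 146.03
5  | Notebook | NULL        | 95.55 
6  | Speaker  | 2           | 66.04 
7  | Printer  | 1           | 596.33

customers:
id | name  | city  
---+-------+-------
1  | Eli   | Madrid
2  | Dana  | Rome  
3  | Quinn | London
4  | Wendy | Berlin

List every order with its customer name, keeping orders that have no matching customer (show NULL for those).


LEFT JOIN keeps every row from orders (the left table); where customer_id has no match in customers, the customer columns become NULL. Walk through each order:
  - order 1 (Keyboard): customer_id=1 -> matches Eli
  - order 2 (Desk): customer_id=2 -> matches Dana
  - order 3 (Monitor): customer_id=2 -> matches Dana
  - order 4 (Camera): customer_id=NULL, no match -> kept with NULL
  - order 5 (Notebook): customer_id=NULL, no match -> kept with NULL
  - order 6 (Speaker): customer_id=2 -> matches Dana
  - order 7 (Printer): customer_id=1 -> matches Eli
All 7 rows appear; 2 have NULL customer.

SQL:
SELECT a.product, b.name AS customer
FROM orders a
LEFT JOIN customers b ON a.customer_id = b.id

Result:
product  | customer
---------+---------
Keyboard | Eli     
Desk     | Dana    
Monitor  | Dana    
Camera   | NULL    
Notebook | NULL    
Speaker  | Dana    
Printer  | Eli     


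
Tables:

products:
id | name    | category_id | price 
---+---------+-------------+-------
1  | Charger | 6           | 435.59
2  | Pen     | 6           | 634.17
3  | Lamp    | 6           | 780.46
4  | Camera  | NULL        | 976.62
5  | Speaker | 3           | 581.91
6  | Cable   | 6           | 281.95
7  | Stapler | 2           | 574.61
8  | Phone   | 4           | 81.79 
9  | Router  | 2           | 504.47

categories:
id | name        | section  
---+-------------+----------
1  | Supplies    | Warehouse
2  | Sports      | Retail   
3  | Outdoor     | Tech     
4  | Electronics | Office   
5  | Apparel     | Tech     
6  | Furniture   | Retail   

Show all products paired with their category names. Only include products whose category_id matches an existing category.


INNER JOIN keeps only products rows whose category_id matches an id in categories. Walk through each product:
  - product 1 (Charger): category_id=6 -> matches Furniture
  - product 2 (Pen): category_id=6 -> matches Furniture
  - product 3 (Lamp): category_id=6 -> matches Furniture
  - product 4 (Camera): category_id=NULL, no match -> dropped
  - product 5 (Speaker): category_id=3 -> matches Outdoor
  - product 6 (Cable): category_id=6 -> matches Furniture
  - product 7 (Stapler): category_id=2 -> matches Sports
  - product 8 (Phone): category_id=4 -> matches Electronics
  - product 9 (Router): category_id=2 -> matches Sports
So 1 of 9 rows is dropped.

SQL:
SELECT a.name, b.name AS category
FROM products a
INNER JOIN categories b ON a.category_id = b.id

Result:
name    | category   
--------+------------
Charger | Furniture  
Pen     | Furniture  
Lamp    | Furniture  
Speaker | Outdoor    
Cable   | Furniture  
Stapler | Sports     
Phone   | Electronics
Router  | Sports     


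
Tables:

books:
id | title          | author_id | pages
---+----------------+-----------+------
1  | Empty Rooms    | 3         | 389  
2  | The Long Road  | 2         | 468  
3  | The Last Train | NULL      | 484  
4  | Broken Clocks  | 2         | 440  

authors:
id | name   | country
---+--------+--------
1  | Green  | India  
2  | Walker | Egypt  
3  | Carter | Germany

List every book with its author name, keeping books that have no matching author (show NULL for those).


LEFT JOIN keeps every row from books (the left table); where author_id has no match in authors, the author columns become NULL. Walk through each book:
  - book 1 (Empty Rooms): author_id=3 -> matches Carter
  - book 2 (The Long Road): author_id=2 -> matches Walker
  - book 3 (The Last Train): author_id=NULL, no match -> kept with NULL
  - book 4 (Broken Clocks): author_id=2 -> matches Walker
All 4 rows appear; 1 has NULL author.

SQL:
SELECT a.title, b.name AS author
FROM books a
LEFT JOIN authors b ON a.author_id = b.id

Result:
title          | author
---------------+-------
Empty Rooms    | Carter
The Long Road  | Walker
The Last Train | NULL  
Broken Clocks  | Walker
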